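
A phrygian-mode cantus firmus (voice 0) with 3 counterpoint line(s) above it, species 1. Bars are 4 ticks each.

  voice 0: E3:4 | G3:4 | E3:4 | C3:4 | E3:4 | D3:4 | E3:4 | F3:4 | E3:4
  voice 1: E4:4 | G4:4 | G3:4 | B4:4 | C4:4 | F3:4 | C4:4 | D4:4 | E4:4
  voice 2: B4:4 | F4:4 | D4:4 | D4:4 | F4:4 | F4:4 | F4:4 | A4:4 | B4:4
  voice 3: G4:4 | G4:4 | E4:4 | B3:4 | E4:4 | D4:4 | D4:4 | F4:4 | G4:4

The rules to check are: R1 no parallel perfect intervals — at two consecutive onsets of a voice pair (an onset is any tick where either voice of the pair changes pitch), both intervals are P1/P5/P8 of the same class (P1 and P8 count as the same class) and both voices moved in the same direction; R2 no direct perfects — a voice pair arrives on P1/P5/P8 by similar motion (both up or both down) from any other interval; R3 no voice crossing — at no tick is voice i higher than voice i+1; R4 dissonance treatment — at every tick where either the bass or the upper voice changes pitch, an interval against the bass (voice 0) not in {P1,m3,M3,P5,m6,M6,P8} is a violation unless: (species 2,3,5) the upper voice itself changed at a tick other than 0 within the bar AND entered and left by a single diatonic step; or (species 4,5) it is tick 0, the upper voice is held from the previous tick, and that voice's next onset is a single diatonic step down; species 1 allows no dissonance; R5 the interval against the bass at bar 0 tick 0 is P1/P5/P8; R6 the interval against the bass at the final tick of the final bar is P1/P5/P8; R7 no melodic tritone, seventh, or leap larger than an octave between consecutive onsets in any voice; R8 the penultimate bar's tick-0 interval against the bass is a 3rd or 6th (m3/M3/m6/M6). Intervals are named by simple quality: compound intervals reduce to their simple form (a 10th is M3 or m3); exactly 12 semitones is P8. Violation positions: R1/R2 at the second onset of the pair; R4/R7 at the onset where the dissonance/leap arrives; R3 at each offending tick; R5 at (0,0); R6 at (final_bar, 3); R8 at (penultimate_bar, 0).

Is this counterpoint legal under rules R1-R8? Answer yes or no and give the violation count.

bar 0: v0=E3 v1=E4 v2=B4 v3=G4 (m3)
bar 1: v0=G3 v1=G4 v2=F4 v3=G4 (P8)
bar 2: v0=E3 v1=G3 v2=D4 v3=E4 (P8)
bar 3: v0=C3 v1=B4 v2=D4 v3=B3 (M7)
bar 4: v0=E3 v1=C4 v2=F4 v3=E4 (P8)
bar 5: v0=D3 v1=F3 v2=F4 v3=D4 (P8)
bar 6: v0=E3 v1=C4 v2=F4 v3=D4 (m7)
bar 7: v0=F3 v1=D4 v2=A4 v3=F4 (P8)
bar 8: v0=E3 v1=E4 v2=B4 v3=G4 (m3)
  R3 @ bar0.0: B4 above G4
  R5 @ bar0.0: opens on m3
  R3 @ bar0.1: B4 above G4
  R3 @ bar0.2: B4 above G4
  R3 @ bar0.3: B4 above G4
  R1 @ bar1.0: E3/E4 P8 -> G3/G4 P8 similar
  R3 @ bar1.0: G4 above F4
  R4 @ bar1.0: G3/F4 m7 untreated
  R7 @ bar1.0: B4->F4 leap 6st
  R3 @ bar1.1: G4 above F4
  R3 @ bar1.2: G4 above F4
  R3 @ bar1.3: G4 above F4
  R1 @ bar2.0: G3/G4 P8 -> E3/E4 P8 similar
  R2 @ bar2.0: G4/F4 M2 -> G3/D4 P5 similar
  R4 @ bar2.0: E3/D4 m7 untreated
  R3 @ bar3.0: B4 above D4
  R3 @ bar3.0: D4 above B3
  R4 @ bar3.0: C3/B4 M7 untreated
  R4 @ bar3.0: C3/D4 M2 untreated
  R4 @ bar3.0: C3/B3 M7 untreated
  R7 @ bar3.0: G3->B4 leap 16st
  R3 @ bar3.1: B4 above D4
  R3 @ bar3.1: D4 above B3
  R3 @ bar3.2: B4 above D4
  R3 @ bar3.2: D4 above B3
  R3 @ bar3.3: B4 above D4
  R3 @ bar3.3: D4 above B3
  R2 @ bar4.0: C3/B3 M7 -> E3/E4 P8 similar
  R3 @ bar4.0: F4 above E4
  R4 @ bar4.0: E3/F4 m2 untreated
  R7 @ bar4.0: B4->C4 leap 11st
  R3 @ bar4.1: F4 above E4
  R3 @ bar4.2: F4 above E4
  R3 @ bar4.3: F4 above E4
  R1 @ bar5.0: E3/E4 P8 -> D3/D4 P8 similar
  R3 @ bar5.0: F4 above D4
  R3 @ bar5.1: F4 above D4
  R3 @ bar5.2: F4 above D4
  R3 @ bar5.3: F4 above D4
  R3 @ bar6.0: F4 above D4
  R4 @ bar6.0: E3/F4 m2 untreated
  R4 @ bar6.0: E3/D4 m7 untreated
  R3 @ bar6.1: F4 above D4
  R3 @ bar6.2: F4 above D4
  R3 @ bar6.3: F4 above D4
  R2 @ bar7.0: E3/D4 m7 -> F3/F4 P8 similar
  R2 @ bar7.0: C4/F4 P4 -> D4/A4 P5 similar
  R3 @ bar7.0: A4 above F4
  R8 @ bar7.0: penult P8 not 3rd/6th
  R3 @ bar7.1: A4 above F4
  R3 @ bar7.2: A4 above F4
  R3 @ bar7.3: A4 above F4
  R1 @ bar8.0: D4/A4 P5 -> E4/B4 P5 similar
  R3 @ bar8.0: B4 above G4
  R3 @ bar8.1: B4 above G4
  R3 @ bar8.2: B4 above G4
  R3 @ bar8.3: B4 above G4
  R6 @ bar8.3: closes on m3

No (58 violations)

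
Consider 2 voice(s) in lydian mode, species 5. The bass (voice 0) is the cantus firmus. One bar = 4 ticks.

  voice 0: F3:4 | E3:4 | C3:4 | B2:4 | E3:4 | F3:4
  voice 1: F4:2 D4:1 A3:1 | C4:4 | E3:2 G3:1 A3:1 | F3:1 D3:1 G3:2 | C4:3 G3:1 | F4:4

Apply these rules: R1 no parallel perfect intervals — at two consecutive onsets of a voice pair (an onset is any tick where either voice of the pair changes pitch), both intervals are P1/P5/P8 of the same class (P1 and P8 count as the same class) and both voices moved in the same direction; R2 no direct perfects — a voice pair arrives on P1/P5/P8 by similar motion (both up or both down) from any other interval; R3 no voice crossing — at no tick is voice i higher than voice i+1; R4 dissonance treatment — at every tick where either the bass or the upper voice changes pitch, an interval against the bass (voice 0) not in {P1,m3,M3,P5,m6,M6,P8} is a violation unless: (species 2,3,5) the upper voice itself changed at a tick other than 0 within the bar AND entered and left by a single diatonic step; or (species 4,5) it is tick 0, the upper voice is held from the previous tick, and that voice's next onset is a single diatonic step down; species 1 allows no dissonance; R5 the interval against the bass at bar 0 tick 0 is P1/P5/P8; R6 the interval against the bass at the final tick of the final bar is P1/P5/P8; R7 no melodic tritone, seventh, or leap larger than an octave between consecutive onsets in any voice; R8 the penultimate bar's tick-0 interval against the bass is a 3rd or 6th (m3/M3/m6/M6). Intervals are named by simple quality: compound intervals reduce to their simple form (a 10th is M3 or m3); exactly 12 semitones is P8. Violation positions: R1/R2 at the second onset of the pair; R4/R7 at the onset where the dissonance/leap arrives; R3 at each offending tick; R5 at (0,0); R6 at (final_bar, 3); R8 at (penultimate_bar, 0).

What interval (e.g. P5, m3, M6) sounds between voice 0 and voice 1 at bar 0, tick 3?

voice 0=F3 voice 1=A3 -> M3

M3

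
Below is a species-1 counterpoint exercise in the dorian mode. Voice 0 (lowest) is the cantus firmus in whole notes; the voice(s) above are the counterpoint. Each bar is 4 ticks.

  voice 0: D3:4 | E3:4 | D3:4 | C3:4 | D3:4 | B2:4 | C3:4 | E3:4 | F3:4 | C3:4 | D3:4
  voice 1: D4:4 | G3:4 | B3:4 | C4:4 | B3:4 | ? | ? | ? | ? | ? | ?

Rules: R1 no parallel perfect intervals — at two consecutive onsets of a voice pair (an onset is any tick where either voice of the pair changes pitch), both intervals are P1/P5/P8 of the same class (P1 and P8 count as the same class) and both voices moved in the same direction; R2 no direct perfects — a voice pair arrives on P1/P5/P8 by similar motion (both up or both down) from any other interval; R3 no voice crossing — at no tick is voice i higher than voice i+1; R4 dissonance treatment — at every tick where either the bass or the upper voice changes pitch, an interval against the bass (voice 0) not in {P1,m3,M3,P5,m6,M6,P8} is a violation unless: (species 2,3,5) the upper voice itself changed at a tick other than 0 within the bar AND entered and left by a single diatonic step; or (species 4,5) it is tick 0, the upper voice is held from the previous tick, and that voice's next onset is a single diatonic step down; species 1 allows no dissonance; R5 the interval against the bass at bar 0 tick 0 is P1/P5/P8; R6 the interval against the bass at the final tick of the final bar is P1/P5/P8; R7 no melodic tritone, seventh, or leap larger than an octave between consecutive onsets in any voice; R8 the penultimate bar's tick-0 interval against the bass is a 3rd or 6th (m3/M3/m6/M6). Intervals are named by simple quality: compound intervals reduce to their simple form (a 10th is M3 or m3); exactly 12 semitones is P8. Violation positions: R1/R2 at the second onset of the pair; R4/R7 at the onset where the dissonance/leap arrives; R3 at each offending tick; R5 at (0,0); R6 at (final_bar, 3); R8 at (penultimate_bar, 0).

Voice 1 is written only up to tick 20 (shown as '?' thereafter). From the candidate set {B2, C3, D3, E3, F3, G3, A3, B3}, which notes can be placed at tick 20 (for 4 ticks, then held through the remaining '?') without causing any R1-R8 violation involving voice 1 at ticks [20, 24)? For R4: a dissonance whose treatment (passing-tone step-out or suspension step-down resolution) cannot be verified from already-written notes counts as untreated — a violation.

{B3, D3, G3}

B2: violates R2
C3: violates R4,R7
D3: legal
E3: violates R4
F3: violates R4,R7
G3: legal
A3: violates R4
B3: legal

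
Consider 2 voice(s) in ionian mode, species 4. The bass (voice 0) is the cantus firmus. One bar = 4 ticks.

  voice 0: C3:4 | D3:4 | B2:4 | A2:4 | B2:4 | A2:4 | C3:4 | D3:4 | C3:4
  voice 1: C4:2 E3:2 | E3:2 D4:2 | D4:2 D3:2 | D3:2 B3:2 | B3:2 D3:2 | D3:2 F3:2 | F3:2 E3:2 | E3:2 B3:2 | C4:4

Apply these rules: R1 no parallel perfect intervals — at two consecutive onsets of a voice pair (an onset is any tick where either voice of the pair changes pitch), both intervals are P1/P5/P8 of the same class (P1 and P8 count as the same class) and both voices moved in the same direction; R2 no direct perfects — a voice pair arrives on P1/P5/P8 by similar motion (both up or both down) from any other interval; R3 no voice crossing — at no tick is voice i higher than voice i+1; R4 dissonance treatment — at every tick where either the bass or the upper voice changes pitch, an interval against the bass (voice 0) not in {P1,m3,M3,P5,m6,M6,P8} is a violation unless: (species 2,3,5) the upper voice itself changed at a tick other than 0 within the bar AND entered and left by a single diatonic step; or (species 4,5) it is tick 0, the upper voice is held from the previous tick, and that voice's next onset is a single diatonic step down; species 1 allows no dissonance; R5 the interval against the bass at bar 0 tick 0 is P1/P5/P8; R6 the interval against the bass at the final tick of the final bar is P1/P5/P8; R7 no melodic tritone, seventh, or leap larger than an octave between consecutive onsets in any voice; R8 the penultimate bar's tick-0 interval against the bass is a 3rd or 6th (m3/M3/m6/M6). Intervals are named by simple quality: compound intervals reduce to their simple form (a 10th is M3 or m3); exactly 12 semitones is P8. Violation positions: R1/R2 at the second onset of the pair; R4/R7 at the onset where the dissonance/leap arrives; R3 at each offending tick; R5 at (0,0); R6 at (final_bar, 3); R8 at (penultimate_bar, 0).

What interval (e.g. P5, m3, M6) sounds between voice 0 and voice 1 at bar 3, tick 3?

M2

voice 0=A2 voice 1=B3 -> M2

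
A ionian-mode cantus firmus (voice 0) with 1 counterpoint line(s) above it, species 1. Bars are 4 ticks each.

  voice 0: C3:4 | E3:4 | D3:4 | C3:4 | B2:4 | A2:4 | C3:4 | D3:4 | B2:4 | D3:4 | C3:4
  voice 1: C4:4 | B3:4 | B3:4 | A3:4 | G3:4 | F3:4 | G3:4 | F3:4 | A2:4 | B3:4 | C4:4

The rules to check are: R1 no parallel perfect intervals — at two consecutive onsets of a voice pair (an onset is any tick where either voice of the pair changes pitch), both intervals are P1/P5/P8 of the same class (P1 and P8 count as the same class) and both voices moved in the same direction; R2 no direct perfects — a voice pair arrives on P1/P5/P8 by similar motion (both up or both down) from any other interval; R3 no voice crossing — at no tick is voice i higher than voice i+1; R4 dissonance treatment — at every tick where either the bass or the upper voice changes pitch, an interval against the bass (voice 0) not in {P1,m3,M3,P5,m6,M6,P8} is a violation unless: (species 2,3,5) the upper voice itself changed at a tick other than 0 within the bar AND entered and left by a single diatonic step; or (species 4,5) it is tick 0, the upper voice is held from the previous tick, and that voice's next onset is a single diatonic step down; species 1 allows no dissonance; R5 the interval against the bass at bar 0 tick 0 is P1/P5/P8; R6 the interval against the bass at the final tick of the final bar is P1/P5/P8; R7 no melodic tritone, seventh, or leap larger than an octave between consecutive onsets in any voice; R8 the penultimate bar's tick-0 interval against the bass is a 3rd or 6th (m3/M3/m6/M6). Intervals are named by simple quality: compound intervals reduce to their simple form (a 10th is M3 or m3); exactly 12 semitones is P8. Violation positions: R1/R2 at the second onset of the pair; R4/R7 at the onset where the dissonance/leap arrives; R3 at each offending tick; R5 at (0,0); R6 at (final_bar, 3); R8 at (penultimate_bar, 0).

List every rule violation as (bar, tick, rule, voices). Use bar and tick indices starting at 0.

(6, 0, R2, (0, 1))
(8, 0, R3, (0, 1))
(8, 0, R4, (0, 1))
(8, 1, R3, (0, 1))
(8, 2, R3, (0, 1))
(8, 3, R3, (0, 1))
(9, 0, R7, (1,))

bar 0: v0=C3 v1=C4 downbeat P8
bar 1: v0=E3 v1=B3 downbeat P5
bar 2: v0=D3 v1=B3 downbeat M6
bar 3: v0=C3 v1=A3 downbeat M6
bar 4: v0=B2 v1=G3 downbeat m6
bar 5: v0=A2 v1=F3 downbeat m6
bar 6: v0=C3 v1=G3 downbeat P5
bar 7: v0=D3 v1=F3 downbeat m3
bar 8: v0=B2 v1=A2 downbeat M2
bar 9: v0=D3 v1=B3 downbeat M6
bar 10: v0=C3 v1=C4 downbeat P8
  -> R2 @ bar 6 tick 0 v(0, 1): A2/F3 m6 -> C3/G3 P5 similar
  -> R3 @ bar 8 tick 0 v(0, 1): B2 above A2
  -> R4 @ bar 8 tick 0 v(0, 1): B2/A2 M2 untreated
  -> R3 @ bar 8 tick 1 v(0, 1): B2 above A2
  -> R3 @ bar 8 tick 2 v(0, 1): B2 above A2
  -> R3 @ bar 8 tick 3 v(0, 1): B2 above A2
  -> R7 @ bar 9 tick 0 v(1,): A2->B3 leap 14st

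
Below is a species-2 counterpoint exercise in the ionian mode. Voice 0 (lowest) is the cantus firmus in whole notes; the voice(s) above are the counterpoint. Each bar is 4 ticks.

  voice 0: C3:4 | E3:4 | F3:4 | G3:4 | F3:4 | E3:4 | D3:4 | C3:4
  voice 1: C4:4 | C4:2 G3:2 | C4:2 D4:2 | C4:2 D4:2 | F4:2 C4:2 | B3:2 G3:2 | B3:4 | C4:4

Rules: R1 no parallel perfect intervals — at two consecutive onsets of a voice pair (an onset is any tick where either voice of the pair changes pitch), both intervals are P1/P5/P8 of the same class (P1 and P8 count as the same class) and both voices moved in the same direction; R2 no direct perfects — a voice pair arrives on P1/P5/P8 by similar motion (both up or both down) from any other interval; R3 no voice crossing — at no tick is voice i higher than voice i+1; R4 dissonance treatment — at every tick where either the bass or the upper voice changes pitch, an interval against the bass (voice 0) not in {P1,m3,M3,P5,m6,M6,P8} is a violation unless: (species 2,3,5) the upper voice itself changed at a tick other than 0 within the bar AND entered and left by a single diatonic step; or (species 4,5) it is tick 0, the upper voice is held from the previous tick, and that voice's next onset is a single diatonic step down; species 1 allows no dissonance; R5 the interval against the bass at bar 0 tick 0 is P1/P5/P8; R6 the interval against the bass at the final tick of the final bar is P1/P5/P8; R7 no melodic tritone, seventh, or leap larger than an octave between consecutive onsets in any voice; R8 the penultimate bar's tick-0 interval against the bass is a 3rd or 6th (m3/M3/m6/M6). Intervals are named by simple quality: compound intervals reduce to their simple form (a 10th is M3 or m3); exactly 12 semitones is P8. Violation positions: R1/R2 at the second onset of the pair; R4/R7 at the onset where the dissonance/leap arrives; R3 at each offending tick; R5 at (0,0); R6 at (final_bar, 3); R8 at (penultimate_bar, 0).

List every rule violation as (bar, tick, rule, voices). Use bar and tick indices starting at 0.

bar 0: v0=C3 v1=C4 downbeat P8
bar 1: v0=E3 v1=C4 downbeat m6
bar 2: v0=F3 v1=C4 downbeat P5
bar 3: v0=G3 v1=C4 downbeat P4
bar 4: v0=F3 v1=F4 downbeat P8
bar 5: v0=E3 v1=B3 downbeat P5
bar 6: v0=D3 v1=B3 downbeat M6
bar 7: v0=C3 v1=C4 downbeat P8
  -> R2 @ bar 2 tick 0 v(0, 1): E3/G3 m3 -> F3/C4 P5 similar
  -> R4 @ bar 3 tick 0 v(0, 1): G3/C4 P4 untreated
  -> R1 @ bar 5 tick 0 v(0, 1): F3/C4 P5 -> E3/B3 P5 similar

(2, 0, R2, (0, 1))
(3, 0, R4, (0, 1))
(5, 0, R1, (0, 1))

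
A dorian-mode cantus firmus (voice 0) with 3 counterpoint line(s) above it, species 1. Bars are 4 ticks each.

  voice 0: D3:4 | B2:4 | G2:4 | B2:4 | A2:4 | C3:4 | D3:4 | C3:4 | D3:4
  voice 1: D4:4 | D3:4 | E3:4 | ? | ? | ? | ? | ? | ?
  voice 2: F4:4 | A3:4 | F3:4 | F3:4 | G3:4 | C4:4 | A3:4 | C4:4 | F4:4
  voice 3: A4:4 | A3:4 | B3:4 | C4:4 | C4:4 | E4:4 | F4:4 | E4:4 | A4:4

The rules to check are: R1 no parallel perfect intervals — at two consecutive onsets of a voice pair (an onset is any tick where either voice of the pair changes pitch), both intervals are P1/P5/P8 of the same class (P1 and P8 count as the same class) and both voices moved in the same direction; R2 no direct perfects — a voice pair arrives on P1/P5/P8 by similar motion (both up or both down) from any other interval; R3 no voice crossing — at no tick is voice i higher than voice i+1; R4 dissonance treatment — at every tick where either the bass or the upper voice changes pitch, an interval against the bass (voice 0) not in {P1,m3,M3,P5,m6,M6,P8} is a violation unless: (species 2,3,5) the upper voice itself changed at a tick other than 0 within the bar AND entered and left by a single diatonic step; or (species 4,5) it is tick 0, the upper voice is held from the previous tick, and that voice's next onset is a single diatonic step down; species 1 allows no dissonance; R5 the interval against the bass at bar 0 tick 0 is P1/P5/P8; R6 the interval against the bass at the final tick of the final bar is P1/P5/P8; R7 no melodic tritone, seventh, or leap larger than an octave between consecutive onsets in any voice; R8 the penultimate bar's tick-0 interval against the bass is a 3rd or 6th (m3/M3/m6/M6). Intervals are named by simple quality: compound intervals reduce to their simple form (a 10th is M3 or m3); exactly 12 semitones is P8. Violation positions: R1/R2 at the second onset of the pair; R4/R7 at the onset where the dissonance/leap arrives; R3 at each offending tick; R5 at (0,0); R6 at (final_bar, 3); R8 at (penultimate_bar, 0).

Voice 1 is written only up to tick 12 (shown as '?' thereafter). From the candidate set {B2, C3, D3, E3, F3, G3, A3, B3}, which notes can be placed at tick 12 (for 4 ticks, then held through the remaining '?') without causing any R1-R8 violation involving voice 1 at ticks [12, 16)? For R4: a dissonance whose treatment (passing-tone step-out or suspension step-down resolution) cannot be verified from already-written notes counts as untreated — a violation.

B2: legal
C3: violates R4
D3: legal
E3: violates R4
F3: violates R1,R4
G3: violates R3
A3: violates R3,R4
B3: violates R2,R3

{B2, D3}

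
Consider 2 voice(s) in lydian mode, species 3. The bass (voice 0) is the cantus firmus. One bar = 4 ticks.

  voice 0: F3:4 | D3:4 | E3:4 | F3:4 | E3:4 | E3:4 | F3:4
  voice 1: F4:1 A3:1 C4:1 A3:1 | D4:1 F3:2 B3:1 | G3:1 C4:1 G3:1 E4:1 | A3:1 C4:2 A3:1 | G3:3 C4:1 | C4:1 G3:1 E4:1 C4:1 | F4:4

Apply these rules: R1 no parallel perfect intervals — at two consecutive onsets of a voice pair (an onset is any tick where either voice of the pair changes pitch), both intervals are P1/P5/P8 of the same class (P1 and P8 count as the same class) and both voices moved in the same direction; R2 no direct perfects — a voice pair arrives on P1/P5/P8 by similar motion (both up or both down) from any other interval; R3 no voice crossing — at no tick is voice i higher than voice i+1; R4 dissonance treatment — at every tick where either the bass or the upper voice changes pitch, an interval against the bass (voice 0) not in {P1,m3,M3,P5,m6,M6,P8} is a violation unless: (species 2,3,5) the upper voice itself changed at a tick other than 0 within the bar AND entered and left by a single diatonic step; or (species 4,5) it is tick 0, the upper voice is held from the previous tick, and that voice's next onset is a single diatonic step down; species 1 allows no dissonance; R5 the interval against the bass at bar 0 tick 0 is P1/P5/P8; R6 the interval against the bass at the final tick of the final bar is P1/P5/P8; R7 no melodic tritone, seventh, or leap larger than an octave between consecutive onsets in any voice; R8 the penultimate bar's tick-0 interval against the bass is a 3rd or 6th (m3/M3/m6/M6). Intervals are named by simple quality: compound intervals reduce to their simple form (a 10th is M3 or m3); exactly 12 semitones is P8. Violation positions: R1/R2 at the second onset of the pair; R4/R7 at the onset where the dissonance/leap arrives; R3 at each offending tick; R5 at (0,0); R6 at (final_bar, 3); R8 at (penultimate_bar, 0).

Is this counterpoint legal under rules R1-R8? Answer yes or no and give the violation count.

No (2 violations)

bar 0: v0=F3 v1=F4 (P8)
bar 1: v0=D3 v1=D4 (P8)
bar 2: v0=E3 v1=G3 (m3)
bar 3: v0=F3 v1=A3 (M3)
bar 4: v0=E3 v1=G3 (m3)
bar 5: v0=E3 v1=C4 (m6)
bar 6: v0=F3 v1=F4 (P8)
  R7 @ bar1.3: F3->B3 leap 6st
  R2 @ bar6.0: E3/C4 m6 -> F3/F4 P8 similar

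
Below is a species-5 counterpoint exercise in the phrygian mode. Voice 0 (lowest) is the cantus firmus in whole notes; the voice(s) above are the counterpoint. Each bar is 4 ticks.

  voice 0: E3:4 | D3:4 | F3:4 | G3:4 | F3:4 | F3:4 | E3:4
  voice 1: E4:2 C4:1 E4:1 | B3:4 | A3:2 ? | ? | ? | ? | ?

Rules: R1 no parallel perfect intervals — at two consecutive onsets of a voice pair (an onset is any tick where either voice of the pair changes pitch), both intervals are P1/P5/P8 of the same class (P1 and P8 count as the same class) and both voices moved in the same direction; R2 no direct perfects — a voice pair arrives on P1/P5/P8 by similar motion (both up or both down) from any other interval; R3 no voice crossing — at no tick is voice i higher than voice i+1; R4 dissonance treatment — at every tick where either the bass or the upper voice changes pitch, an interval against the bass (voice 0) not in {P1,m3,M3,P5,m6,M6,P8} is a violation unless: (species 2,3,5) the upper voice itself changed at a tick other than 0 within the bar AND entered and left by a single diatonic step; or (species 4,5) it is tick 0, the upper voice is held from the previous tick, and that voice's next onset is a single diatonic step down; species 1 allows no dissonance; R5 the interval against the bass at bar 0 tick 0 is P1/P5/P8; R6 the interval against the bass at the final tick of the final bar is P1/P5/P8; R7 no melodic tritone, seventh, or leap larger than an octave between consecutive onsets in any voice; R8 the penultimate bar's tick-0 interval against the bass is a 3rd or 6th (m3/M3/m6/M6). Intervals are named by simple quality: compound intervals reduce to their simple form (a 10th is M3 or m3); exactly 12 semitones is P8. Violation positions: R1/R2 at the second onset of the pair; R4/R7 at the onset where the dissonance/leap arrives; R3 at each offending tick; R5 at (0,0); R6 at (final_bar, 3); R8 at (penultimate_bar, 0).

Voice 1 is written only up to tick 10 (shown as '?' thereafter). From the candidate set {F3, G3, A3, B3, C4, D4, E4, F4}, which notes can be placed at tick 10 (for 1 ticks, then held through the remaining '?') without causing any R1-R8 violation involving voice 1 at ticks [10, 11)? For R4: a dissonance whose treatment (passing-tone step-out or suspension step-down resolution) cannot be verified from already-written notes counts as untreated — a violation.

{A3, C4, D4, F3, F4}

F3: legal
G3: violates R4
A3: legal
B3: violates R4
C4: legal
D4: legal
E4: violates R4
F4: legal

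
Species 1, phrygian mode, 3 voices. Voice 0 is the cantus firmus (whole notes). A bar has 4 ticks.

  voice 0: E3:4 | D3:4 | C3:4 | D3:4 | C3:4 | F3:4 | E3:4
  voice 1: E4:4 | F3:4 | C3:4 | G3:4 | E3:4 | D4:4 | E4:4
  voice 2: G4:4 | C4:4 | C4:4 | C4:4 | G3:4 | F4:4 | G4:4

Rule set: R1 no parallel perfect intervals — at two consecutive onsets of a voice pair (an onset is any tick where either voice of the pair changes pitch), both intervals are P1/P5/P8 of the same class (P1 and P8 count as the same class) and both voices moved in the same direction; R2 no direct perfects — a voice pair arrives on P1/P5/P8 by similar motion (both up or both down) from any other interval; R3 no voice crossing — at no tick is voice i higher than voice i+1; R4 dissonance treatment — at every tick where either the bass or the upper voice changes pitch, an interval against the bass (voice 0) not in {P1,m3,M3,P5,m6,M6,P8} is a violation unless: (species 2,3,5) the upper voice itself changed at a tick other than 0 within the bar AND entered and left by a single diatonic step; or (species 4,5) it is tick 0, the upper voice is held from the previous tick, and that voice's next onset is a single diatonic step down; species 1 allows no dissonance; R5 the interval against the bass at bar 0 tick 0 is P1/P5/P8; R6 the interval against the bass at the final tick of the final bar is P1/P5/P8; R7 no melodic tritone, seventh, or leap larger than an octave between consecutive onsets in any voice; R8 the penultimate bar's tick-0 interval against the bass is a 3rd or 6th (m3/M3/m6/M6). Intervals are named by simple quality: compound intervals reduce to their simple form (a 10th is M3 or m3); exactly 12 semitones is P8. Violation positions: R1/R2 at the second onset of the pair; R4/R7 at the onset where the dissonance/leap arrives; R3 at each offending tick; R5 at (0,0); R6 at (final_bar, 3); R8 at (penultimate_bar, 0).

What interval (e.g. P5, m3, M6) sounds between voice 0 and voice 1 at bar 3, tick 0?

voice 0=D3 voice 1=G3 -> P4

P4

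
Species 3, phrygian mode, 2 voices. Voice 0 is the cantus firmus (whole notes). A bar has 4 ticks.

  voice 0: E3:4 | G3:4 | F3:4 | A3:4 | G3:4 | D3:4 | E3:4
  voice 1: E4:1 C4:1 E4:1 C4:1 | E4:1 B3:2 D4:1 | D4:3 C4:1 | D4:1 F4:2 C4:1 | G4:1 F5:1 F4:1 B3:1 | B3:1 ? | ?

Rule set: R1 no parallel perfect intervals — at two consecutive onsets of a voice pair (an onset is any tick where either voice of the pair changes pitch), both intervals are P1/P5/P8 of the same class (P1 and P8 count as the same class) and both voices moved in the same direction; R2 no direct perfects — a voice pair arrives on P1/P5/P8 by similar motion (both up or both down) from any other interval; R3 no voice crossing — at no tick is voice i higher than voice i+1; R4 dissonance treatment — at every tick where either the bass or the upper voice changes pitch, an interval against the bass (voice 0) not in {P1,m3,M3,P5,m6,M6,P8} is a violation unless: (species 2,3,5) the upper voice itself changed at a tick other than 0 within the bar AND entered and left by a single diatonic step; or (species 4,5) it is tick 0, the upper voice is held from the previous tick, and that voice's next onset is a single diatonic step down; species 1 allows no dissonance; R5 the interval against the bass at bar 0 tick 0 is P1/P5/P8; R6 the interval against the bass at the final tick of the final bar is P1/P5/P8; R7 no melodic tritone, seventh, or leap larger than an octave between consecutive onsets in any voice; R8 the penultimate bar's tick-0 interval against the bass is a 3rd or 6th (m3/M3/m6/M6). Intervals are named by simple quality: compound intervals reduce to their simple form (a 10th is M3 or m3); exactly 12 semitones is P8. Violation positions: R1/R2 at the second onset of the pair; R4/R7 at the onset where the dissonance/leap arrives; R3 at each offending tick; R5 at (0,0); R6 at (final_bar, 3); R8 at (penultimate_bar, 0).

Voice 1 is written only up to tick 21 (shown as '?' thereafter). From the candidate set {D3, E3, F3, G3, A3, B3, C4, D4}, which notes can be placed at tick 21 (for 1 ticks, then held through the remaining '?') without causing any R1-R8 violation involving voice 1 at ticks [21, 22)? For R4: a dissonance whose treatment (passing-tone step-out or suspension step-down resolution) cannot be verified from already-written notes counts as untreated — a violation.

{A3, B3, D3, D4}

D3: legal
E3: violates R4
F3: violates R7
G3: violates R4
A3: legal
B3: legal
C4: violates R4
D4: legal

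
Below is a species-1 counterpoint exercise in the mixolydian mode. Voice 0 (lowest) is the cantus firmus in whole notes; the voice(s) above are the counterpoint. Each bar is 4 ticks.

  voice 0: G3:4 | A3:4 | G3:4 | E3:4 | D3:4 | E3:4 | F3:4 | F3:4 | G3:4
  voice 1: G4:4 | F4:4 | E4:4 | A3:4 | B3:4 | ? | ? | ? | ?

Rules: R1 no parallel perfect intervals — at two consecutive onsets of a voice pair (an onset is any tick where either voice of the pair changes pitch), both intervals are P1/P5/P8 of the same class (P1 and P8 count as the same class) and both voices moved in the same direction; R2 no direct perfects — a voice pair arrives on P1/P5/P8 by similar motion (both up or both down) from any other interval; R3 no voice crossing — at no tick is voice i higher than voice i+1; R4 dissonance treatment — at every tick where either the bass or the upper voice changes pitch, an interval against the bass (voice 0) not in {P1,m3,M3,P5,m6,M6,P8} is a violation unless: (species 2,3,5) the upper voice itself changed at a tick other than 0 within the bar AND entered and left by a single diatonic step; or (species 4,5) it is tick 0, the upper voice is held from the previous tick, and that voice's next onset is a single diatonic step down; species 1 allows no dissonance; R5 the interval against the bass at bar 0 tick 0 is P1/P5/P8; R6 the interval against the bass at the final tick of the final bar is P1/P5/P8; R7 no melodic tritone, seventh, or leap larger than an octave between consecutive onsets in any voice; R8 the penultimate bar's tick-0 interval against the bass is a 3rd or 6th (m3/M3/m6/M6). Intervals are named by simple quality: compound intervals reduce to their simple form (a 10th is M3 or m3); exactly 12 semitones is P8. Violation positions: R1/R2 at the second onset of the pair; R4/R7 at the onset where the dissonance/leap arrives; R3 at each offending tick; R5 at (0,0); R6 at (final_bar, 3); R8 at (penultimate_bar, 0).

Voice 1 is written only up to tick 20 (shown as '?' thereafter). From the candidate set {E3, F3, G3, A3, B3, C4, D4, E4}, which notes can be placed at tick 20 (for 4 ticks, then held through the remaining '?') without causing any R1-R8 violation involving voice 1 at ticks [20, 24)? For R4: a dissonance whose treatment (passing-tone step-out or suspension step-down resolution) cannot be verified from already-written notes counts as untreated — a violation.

{B3, C4, E3, G3}

E3: legal
F3: violates R4,R7
G3: legal
A3: violates R4
B3: legal
C4: legal
D4: violates R4
E4: violates R2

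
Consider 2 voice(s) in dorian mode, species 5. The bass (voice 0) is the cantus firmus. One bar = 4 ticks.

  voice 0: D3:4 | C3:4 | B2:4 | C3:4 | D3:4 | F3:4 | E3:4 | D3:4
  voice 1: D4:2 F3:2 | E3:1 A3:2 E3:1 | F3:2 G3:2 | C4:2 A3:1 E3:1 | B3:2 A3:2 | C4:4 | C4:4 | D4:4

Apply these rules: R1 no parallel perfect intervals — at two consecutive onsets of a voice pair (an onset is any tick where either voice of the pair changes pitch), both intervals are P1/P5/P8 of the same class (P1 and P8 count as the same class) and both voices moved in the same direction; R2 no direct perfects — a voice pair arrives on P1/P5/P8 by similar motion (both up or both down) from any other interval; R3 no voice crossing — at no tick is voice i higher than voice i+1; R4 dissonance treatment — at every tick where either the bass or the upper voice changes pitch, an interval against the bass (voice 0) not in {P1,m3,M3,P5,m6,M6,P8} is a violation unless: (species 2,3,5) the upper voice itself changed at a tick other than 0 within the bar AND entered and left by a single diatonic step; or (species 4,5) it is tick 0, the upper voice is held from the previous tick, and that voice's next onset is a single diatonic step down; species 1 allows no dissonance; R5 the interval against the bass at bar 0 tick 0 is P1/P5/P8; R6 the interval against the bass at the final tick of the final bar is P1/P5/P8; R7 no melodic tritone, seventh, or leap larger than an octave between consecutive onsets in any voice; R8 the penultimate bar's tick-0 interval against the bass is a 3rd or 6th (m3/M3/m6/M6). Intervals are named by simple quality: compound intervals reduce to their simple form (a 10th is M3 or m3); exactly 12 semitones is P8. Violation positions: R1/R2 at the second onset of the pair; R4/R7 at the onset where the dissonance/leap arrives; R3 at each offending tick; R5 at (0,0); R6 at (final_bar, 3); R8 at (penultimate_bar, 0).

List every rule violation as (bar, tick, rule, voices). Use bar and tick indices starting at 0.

(2, 0, R4, (0, 1))
(3, 0, R2, (0, 1))
(5, 0, R1, (0, 1))

bar 0: v0=D3 v1=D4 downbeat P8
bar 1: v0=C3 v1=E3 downbeat M3
bar 2: v0=B2 v1=F3 downbeat TT
bar 3: v0=C3 v1=C4 downbeat P8
bar 4: v0=D3 v1=B3 downbeat M6
bar 5: v0=F3 v1=C4 downbeat P5
bar 6: v0=E3 v1=C4 downbeat m6
bar 7: v0=D3 v1=D4 downbeat P8
  -> R4 @ bar 2 tick 0 v(0, 1): B2/F3 TT untreated
  -> R2 @ bar 3 tick 0 v(0, 1): B2/G3 m6 -> C3/C4 P8 similar
  -> R1 @ bar 5 tick 0 v(0, 1): D3/A3 P5 -> F3/C4 P5 similar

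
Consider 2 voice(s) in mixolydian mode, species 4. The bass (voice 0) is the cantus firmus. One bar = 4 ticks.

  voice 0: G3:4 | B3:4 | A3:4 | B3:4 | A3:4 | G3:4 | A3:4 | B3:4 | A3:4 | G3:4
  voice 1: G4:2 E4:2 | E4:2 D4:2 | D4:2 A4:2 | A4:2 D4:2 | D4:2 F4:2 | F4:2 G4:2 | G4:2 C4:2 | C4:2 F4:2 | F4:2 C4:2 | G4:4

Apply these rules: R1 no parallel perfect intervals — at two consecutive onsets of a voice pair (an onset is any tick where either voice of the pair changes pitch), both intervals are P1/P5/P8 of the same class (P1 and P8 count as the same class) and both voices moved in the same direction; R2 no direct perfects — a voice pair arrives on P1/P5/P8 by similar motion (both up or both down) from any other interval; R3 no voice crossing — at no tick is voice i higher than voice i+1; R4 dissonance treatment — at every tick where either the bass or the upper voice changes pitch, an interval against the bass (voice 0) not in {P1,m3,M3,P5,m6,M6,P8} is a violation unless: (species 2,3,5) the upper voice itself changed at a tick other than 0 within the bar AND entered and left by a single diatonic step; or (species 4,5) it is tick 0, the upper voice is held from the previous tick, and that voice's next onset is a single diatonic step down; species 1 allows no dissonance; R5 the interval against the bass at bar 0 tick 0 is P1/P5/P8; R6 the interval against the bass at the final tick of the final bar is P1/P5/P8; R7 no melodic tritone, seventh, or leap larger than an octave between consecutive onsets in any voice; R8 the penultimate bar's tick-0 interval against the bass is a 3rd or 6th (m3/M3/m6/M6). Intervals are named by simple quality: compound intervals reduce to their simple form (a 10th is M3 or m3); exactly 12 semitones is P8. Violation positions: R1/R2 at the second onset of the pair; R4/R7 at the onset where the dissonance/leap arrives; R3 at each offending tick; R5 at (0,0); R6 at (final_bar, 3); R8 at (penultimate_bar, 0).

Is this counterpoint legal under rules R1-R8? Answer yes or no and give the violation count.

bar 0: v0=G3 v1=G4 (P8)
bar 1: v0=B3 v1=E4 (P4)
bar 2: v0=A3 v1=D4 (P4)
bar 3: v0=B3 v1=A4 (m7)
bar 4: v0=A3 v1=D4 (P4)
bar 5: v0=G3 v1=F4 (m7)
bar 6: v0=A3 v1=G4 (m7)
bar 7: v0=B3 v1=C4 (m2)
bar 8: v0=A3 v1=F4 (m6)
bar 9: v0=G3 v1=G4 (P8)
  R4 @ bar2.0: A3/D4 P4 untreated
  R4 @ bar3.0: B3/A4 m7 untreated
  R4 @ bar4.0: A3/D4 P4 untreated
  R4 @ bar5.0: G3/F4 m7 untreated
  R4 @ bar6.0: A3/G4 m7 untreated
  R4 @ bar7.0: B3/C4 m2 untreated
  R4 @ bar7.2: B3/F4 TT untreated

No (7 violations)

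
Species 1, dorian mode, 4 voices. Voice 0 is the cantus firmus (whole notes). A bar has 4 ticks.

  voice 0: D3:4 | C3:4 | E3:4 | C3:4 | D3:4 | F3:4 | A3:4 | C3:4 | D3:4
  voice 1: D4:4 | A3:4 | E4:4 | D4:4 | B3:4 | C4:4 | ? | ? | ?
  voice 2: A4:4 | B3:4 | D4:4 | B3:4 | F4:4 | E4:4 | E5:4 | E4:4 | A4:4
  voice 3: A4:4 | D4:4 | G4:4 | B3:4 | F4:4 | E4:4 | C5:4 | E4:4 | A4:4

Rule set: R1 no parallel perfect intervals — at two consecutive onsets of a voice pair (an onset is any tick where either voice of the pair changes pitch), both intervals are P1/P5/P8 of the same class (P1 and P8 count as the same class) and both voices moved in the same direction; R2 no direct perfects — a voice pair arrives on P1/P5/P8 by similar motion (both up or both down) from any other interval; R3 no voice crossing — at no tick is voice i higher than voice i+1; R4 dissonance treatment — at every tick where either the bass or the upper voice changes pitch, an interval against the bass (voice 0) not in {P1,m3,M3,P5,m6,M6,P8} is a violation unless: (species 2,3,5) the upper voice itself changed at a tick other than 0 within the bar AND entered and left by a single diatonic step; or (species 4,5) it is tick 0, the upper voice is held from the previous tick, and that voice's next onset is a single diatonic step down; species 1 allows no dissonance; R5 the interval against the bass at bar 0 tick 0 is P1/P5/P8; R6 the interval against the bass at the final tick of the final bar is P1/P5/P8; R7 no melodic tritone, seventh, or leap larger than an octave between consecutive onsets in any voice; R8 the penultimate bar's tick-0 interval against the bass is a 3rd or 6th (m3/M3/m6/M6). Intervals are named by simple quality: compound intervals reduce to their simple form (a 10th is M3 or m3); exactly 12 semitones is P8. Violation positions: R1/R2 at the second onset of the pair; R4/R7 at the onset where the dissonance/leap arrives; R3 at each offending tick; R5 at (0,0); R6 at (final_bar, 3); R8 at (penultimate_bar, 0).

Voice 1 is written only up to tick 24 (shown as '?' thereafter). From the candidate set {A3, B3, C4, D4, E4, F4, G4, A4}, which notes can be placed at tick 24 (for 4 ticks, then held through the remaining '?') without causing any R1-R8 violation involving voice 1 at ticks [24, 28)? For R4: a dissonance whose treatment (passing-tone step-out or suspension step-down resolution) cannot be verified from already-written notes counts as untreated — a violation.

A3: legal
B3: violates R4
C4: legal
D4: violates R4
E4: violates R1,R2
F4: violates R2
G4: violates R4
A4: violates R2

{A3, C4}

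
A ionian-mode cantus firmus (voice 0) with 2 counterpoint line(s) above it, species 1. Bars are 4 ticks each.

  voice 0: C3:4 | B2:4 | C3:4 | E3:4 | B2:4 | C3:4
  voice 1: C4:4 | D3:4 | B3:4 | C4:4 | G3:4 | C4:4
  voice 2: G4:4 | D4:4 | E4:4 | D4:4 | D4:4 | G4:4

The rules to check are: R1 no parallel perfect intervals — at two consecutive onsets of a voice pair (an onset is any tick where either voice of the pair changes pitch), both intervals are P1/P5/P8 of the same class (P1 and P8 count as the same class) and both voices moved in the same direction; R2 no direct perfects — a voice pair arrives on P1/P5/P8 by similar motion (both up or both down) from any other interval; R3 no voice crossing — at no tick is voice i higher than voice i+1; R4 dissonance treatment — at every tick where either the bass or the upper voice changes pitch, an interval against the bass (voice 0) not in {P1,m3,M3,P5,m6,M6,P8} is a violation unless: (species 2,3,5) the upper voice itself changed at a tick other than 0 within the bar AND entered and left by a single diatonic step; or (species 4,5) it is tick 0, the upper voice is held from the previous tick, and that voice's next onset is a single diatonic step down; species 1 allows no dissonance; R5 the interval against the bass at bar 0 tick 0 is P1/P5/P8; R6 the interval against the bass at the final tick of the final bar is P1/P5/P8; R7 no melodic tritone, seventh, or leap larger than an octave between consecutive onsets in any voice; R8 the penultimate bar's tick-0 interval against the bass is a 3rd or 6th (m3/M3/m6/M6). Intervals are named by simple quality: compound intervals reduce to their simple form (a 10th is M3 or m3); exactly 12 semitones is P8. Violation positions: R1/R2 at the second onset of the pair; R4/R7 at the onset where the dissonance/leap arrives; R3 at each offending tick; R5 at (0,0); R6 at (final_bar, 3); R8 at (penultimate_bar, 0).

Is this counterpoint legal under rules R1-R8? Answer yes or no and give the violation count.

bar 0: v0=C3 v1=C4 v2=G4 (P5)
bar 1: v0=B2 v1=D3 v2=D4 (m3)
bar 2: v0=C3 v1=B3 v2=E4 (M3)
bar 3: v0=E3 v1=C4 v2=D4 (m7)
bar 4: v0=B2 v1=G3 v2=D4 (m3)
bar 5: v0=C3 v1=C4 v2=G4 (P5)
  R2 @ bar1.0: C4/G4 P5 -> D3/D4 P8 similar
  R7 @ bar1.0: C4->D3 leap 10st
  R4 @ bar2.0: C3/B3 M7 untreated
  R4 @ bar3.0: E3/D4 m7 untreated
  R1 @ bar5.0: G3/D4 P5 -> C4/G4 P5 similar
  R2 @ bar5.0: B2/G3 m6 -> C3/C4 P8 similar
  R2 @ bar5.0: B2/D4 m3 -> C3/G4 P5 similar

No (7 violations)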